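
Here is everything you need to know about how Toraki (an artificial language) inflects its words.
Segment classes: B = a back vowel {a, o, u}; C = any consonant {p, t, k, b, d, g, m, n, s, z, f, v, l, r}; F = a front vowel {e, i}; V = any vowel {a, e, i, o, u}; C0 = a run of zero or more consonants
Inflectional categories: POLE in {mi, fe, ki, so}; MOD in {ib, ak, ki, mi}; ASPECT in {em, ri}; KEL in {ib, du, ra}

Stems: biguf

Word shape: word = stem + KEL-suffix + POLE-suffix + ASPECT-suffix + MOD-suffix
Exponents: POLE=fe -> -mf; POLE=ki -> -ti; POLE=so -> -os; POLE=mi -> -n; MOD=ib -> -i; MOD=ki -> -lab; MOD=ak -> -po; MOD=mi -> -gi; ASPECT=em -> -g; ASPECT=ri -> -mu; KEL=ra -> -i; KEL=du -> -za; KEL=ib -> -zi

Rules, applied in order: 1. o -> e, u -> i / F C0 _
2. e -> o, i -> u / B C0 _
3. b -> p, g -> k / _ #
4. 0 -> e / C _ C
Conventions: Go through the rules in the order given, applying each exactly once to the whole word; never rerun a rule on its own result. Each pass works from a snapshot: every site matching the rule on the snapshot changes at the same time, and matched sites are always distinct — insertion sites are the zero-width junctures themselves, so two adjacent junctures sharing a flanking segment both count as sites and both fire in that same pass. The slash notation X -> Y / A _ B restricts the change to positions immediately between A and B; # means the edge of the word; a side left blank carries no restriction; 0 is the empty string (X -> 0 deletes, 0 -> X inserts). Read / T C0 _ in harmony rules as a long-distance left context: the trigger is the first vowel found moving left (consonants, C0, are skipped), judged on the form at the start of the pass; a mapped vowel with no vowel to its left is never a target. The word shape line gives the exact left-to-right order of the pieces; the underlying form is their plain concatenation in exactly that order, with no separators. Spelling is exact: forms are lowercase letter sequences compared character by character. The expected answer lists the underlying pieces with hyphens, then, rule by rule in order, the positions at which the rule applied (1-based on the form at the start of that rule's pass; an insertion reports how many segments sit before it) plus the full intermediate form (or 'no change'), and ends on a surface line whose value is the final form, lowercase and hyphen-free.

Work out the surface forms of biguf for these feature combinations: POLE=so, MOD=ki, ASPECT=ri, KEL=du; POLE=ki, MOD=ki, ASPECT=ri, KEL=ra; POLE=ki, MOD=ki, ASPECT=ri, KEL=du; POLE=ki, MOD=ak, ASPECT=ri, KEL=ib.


cell POLE=so, MOD=ki, ASPECT=ri, KEL=du:
underlying: biguf-za-os-mu-lab
1. o -> e, u -> i / F C0 _: fires at position(s) 4: bigifzaosmulab
2. e -> o, i -> u / B C0 _: no change
3. b -> p, g -> k / _ #: fires at position(s) 14: bigifzaosmulap
4. 0 -> e / C _ C: inserts after position(s) 5, 9: bigifezaosemulap
surface: bigifezaosemulap

cell POLE=ki, MOD=ki, ASPECT=ri, KEL=ra:
underlying: biguf-i-ti-mu-lab
1. o -> e, u -> i / F C0 _: fires at position(s) 4, 10: bigifitimilab
2. e -> o, i -> u / B C0 _: no change
3. b -> p, g -> k / _ #: fires at position(s) 13: bigifitimilap
4. 0 -> e / C _ C: no change
surface: bigifitimilap

cell POLE=ki, MOD=ki, ASPECT=ri, KEL=du:
underlying: biguf-za-ti-mu-lab
1. o -> e, u -> i / F C0 _: fires at position(s) 4, 11: bigifzatimilab
2. e -> o, i -> u / B C0 _: fires at position(s) 9: bigifzatumilab
3. b -> p, g -> k / _ #: fires at position(s) 14: bigifzatumilap
4. 0 -> e / C _ C: inserts after position(s) 5: bigifezatumilap
surface: bigifezatumilap

cell POLE=ki, MOD=ak, ASPECT=ri, KEL=ib:
underlying: biguf-zi-ti-mu-po
1. o -> e, u -> i / F C0 _: fires at position(s) 4, 11: bigifzitimipo
2. e -> o, i -> u / B C0 _: no change
3. b -> p, g -> k / _ #: no change
4. 0 -> e / C _ C: inserts after position(s) 5: bigifezitimipo
surface: bigifezitimipo


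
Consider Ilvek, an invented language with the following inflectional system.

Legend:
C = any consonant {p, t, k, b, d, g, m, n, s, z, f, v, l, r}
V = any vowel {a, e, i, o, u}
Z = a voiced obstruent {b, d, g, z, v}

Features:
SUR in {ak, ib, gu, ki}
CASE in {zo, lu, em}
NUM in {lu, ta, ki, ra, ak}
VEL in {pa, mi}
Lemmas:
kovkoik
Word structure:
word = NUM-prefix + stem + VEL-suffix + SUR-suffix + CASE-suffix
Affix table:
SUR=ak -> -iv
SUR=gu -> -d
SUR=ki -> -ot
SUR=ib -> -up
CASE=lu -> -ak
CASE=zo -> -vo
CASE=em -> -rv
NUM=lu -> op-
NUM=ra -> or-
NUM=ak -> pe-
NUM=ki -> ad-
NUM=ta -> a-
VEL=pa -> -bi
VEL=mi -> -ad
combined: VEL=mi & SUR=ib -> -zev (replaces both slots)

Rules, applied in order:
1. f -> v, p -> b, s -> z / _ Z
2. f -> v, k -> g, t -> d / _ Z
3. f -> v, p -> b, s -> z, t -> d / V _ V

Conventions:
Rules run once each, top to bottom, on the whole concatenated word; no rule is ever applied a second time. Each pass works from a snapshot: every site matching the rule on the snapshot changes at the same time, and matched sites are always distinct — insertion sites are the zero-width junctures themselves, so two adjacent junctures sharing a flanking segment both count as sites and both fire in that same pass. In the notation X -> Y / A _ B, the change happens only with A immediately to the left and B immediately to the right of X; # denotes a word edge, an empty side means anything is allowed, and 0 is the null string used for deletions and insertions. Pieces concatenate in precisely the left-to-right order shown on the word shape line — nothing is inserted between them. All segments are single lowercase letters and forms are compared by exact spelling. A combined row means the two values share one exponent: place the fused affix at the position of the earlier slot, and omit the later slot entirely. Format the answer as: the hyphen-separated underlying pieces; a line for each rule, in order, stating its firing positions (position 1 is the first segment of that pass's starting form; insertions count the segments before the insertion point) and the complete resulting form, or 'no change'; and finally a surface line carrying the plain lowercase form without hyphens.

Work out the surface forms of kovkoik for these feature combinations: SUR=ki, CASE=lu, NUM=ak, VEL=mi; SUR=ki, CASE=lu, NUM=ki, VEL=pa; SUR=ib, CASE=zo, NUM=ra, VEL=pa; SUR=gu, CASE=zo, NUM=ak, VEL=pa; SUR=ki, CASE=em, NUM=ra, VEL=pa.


cell SUR=ki, CASE=lu, NUM=ak, VEL=mi:
underlying: pe-kovkoik-ad-ot-ak
1. f -> v, p -> b, s -> z / _ Z: no change
2. f -> v, k -> g, t -> d / _ Z: no change
3. f -> v, p -> b, s -> z, t -> d / V _ V: fires at position(s) 13: pekovkoikadodak
surface: pekovkoikadodak

cell SUR=ki, CASE=lu, NUM=ki, VEL=pa:
underlying: ad-kovkoik-bi-ot-ak
1. f -> v, p -> b, s -> z / _ Z: no change
2. f -> v, k -> g, t -> d / _ Z: fires at position(s) 9: adkovkoigbiotak
3. f -> v, p -> b, s -> z, t -> d / V _ V: fires at position(s) 13: adkovkoigbiodak
surface: adkovkoigbiodak

cell SUR=ib, CASE=zo, NUM=ra, VEL=pa:
underlying: or-kovkoik-bi-up-vo
1. f -> v, p -> b, s -> z / _ Z: fires at position(s) 13: orkovkoikbiubvo
2. f -> v, k -> g, t -> d / _ Z: fires at position(s) 9: orkovkoigbiubvo
3. f -> v, p -> b, s -> z, t -> d / V _ V: no change
surface: orkovkoigbiubvo

cell SUR=gu, CASE=zo, NUM=ak, VEL=pa:
underlying: pe-kovkoik-bi-d-vo
1. f -> v, p -> b, s -> z / _ Z: no change
2. f -> v, k -> g, t -> d / _ Z: fires at position(s) 9: pekovkoigbidvo
3. f -> v, p -> b, s -> z, t -> d / V _ V: no change
surface: pekovkoigbidvo

cell SUR=ki, CASE=em, NUM=ra, VEL=pa:
underlying: or-kovkoik-bi-ot-rv
1. f -> v, p -> b, s -> z / _ Z: no change
2. f -> v, k -> g, t -> d / _ Z: fires at position(s) 9: orkovkoigbiotrv
3. f -> v, p -> b, s -> z, t -> d / V _ V: no change
surface: orkovkoigbiotrv


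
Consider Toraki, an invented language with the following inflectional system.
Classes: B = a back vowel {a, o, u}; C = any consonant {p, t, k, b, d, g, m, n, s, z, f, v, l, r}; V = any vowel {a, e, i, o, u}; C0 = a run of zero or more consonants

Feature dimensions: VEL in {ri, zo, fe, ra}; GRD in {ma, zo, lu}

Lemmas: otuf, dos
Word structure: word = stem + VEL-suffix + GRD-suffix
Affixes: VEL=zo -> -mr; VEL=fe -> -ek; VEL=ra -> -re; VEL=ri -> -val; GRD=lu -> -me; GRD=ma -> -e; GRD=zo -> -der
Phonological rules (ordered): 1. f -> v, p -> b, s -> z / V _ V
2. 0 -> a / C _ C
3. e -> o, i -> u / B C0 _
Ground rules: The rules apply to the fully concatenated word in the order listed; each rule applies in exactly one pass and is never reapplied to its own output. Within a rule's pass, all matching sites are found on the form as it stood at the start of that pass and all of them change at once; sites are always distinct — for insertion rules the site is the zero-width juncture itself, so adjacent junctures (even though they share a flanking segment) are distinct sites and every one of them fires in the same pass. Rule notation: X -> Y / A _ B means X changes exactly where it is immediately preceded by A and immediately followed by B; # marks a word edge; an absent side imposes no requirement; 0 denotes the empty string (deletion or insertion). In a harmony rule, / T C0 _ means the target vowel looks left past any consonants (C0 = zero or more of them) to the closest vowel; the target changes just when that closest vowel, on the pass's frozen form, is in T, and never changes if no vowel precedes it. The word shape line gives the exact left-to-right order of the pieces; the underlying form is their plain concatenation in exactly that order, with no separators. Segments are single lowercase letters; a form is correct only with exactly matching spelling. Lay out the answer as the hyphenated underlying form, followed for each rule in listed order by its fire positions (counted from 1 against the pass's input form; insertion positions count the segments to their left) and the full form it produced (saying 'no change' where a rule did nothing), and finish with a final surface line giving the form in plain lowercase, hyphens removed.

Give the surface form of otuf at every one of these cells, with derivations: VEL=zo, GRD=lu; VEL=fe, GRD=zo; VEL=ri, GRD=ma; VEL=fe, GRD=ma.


cell VEL=zo, GRD=lu:
underlying: otuf-mr-me
1. f -> v, p -> b, s -> z / V _ V: no change
2. 0 -> a / C _ C: inserts after position(s) 4, 5, 6: otufamarame
3. e -> o, i -> u / B C0 _: fires at position(s) 11: otufamaramo
surface: otufamaramo

cell VEL=fe, GRD=zo:
underlying: otuf-ek-der
1. f -> v, p -> b, s -> z / V _ V: fires at position(s) 4: otuvekder
2. 0 -> a / C _ C: inserts after position(s) 6: otuvekader
3. e -> o, i -> u / B C0 _: fires at position(s) 5, 9: otuvokador
surface: otuvokador

cell VEL=ri, GRD=ma:
underlying: otuf-val-e
1. f -> v, p -> b, s -> z / V _ V: no change
2. 0 -> a / C _ C: inserts after position(s) 4: otufavale
3. e -> o, i -> u / B C0 _: fires at position(s) 9: otufavalo
surface: otufavalo

cell VEL=fe, GRD=ma:
underlying: otuf-ek-e
1. f -> v, p -> b, s -> z / V _ V: fires at position(s) 4: otuveke
2. 0 -> a / C _ C: no change
3. e -> o, i -> u / B C0 _: fires at position(s) 5: otuvoke
surface: otuvoke


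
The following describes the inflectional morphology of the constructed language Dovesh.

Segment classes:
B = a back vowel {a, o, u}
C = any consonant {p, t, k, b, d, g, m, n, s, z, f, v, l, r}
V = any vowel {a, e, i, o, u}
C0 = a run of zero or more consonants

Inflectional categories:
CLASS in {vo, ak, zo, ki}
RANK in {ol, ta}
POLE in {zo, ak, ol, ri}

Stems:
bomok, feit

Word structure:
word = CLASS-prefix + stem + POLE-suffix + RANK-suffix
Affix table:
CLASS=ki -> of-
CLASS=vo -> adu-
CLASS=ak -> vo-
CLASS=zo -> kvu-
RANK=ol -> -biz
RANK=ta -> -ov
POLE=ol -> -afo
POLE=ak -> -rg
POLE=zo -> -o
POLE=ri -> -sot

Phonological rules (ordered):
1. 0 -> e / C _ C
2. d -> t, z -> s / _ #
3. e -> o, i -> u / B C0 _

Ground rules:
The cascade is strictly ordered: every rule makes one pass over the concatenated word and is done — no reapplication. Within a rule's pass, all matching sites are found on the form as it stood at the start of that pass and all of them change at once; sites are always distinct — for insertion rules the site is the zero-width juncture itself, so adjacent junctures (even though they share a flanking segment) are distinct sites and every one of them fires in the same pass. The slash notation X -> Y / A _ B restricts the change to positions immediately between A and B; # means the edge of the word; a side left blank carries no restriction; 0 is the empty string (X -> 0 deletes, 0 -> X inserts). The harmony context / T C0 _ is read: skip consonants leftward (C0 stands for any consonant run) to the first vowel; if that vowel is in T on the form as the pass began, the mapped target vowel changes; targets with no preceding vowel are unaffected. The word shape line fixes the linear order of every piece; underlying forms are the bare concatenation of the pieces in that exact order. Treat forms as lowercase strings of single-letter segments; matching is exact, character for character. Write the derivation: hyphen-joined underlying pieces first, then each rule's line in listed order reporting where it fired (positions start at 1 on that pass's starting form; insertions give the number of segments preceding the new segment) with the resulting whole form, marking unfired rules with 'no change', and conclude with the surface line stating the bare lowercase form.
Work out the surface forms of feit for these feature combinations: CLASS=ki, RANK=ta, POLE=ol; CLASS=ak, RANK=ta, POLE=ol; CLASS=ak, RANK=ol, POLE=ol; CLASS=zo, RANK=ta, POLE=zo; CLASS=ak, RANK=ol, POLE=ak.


cell CLASS=ki, RANK=ta, POLE=ol:
underlying: of-feit-afo-ov
1. 0 -> e / C _ C: inserts after position(s) 2: ofefeitafoov
2. d -> t, z -> s / _ #: no change
3. e -> o, i -> u / B C0 _: fires at position(s) 3: ofofeitafoov
surface: ofofeitafoov

cell CLASS=ak, RANK=ta, POLE=ol:
underlying: vo-feit-afo-ov
1. 0 -> e / C _ C: no change
2. d -> t, z -> s / _ #: no change
3. e -> o, i -> u / B C0 _: fires at position(s) 4: vofoitafoov
surface: vofoitafoov

cell CLASS=ak, RANK=ol, POLE=ol:
underlying: vo-feit-afo-biz
1. 0 -> e / C _ C: no change
2. d -> t, z -> s / _ #: fires at position(s) 12: vofeitafobis
3. e -> o, i -> u / B C0 _: fires at position(s) 4, 11: vofoitafobus
surface: vofoitafobus

cell CLASS=zo, RANK=ta, POLE=zo:
underlying: kvu-feit-o-ov
1. 0 -> e / C _ C: inserts after position(s) 1: kevufeitoov
2. d -> t, z -> s / _ #: no change
3. e -> o, i -> u / B C0 _: fires at position(s) 6: kevufoitoov
surface: kevufoitoov

cell CLASS=ak, RANK=ol, POLE=ak:
underlying: vo-feit-rg-biz
1. 0 -> e / C _ C: inserts after position(s) 6, 7, 8: vofeiteregebiz
2. d -> t, z -> s / _ #: fires at position(s) 14: vofeiteregebis
3. e -> o, i -> u / B C0 _: fires at position(s) 4: vofoiteregebis
surface: vofoiteregebis


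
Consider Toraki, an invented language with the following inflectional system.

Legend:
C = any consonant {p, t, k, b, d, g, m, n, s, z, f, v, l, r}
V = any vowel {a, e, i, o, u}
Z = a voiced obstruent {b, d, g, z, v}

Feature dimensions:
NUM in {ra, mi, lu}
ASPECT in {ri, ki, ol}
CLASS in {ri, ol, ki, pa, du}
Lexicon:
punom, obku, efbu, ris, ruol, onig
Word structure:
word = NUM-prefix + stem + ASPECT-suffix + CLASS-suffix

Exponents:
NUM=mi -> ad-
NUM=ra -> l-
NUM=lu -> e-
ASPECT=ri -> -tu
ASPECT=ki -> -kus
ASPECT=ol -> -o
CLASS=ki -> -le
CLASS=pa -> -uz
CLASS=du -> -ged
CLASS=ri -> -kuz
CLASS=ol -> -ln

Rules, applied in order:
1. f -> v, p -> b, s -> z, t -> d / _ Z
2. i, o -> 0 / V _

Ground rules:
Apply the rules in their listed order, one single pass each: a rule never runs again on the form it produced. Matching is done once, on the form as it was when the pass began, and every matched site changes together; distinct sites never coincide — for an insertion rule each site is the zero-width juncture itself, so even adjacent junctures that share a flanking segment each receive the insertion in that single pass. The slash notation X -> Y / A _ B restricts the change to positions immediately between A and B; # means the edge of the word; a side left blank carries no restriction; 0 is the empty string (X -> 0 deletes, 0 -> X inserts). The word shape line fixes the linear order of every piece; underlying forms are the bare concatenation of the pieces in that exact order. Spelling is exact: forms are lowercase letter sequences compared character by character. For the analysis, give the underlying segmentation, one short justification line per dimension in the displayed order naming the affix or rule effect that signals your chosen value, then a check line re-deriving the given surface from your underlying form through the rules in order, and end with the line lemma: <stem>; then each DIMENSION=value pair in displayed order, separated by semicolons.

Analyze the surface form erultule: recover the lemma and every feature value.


underlying: e-ruol-tu-le
NUM=lu - signalled by the affix e-
ASPECT=ri - signalled by the affix -tu
CLASS=ki - signalled by the affix -le
check: eruoltule -> eruoltule -> erultule
lemma: ruol; NUM=lu; ASPECT=ri; CLASS=ki


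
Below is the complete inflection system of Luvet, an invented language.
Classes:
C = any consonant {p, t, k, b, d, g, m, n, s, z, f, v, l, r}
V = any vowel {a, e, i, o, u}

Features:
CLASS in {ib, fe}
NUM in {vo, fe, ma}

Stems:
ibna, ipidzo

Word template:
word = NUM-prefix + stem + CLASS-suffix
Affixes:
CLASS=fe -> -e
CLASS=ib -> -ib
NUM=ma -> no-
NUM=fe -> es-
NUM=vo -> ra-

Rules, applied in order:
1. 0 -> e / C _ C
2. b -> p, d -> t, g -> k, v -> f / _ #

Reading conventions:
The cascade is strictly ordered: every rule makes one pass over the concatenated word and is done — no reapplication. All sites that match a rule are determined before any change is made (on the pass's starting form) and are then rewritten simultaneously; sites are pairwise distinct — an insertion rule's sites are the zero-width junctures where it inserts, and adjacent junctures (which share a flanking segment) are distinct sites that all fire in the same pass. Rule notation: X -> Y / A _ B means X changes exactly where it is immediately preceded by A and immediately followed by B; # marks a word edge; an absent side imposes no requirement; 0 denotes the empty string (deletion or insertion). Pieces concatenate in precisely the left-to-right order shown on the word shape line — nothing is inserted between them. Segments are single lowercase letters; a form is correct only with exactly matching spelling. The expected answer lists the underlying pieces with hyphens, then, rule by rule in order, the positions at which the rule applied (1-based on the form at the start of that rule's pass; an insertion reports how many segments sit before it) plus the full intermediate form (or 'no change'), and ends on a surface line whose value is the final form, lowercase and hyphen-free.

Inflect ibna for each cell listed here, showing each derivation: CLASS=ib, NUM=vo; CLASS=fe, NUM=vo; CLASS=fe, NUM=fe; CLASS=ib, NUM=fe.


cell CLASS=ib, NUM=vo:
underlying: ra-ibna-ib
1. 0 -> e / C _ C: inserts after position(s) 4: raibenaib
2. b -> p, d -> t, g -> k, v -> f / _ #: fires at position(s) 9: raibenaip
surface: raibenaip

cell CLASS=fe, NUM=vo:
underlying: ra-ibna-e
1. 0 -> e / C _ C: inserts after position(s) 4: raibenae
2. b -> p, d -> t, g -> k, v -> f / _ #: no change
surface: raibenae

cell CLASS=fe, NUM=fe:
underlying: es-ibna-e
1. 0 -> e / C _ C: inserts after position(s) 4: esibenae
2. b -> p, d -> t, g -> k, v -> f / _ #: no change
surface: esibenae

cell CLASS=ib, NUM=fe:
underlying: es-ibna-ib
1. 0 -> e / C _ C: inserts after position(s) 4: esibenaib
2. b -> p, d -> t, g -> k, v -> f / _ #: fires at position(s) 9: esibenaip
surface: esibenaip


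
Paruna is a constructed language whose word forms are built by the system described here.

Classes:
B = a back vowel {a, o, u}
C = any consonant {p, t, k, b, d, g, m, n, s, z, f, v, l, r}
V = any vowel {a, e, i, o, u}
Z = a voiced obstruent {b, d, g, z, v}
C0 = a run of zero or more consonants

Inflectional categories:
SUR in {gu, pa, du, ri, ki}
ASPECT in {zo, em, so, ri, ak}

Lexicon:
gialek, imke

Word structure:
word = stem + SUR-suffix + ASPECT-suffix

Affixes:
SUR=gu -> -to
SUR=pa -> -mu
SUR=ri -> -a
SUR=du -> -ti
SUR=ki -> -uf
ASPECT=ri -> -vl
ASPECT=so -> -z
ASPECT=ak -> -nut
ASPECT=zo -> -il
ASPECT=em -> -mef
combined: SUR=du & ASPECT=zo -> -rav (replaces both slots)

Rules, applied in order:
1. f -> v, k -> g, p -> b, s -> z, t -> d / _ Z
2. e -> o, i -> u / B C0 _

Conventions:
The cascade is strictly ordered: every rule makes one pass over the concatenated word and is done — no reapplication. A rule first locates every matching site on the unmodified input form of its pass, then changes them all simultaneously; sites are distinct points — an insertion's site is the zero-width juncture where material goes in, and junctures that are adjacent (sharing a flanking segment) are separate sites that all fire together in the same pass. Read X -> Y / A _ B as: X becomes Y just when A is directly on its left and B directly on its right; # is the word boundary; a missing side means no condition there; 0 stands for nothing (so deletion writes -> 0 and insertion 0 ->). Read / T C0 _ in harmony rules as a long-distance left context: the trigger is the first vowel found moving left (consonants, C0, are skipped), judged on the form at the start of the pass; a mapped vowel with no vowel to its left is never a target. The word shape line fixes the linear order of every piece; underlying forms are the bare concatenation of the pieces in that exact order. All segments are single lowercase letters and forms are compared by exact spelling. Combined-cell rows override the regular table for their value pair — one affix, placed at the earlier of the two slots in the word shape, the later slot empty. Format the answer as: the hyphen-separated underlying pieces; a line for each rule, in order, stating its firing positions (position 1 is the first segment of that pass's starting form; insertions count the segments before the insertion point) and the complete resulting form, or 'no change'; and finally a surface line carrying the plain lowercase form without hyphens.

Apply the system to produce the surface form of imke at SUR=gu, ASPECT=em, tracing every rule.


underlying: imke-to-mef
1. f -> v, k -> g, p -> b, s -> z, t -> d / _ Z: no change
2. e -> o, i -> u / B C0 _: fires at position(s) 8: imketomof
surface: imketomof


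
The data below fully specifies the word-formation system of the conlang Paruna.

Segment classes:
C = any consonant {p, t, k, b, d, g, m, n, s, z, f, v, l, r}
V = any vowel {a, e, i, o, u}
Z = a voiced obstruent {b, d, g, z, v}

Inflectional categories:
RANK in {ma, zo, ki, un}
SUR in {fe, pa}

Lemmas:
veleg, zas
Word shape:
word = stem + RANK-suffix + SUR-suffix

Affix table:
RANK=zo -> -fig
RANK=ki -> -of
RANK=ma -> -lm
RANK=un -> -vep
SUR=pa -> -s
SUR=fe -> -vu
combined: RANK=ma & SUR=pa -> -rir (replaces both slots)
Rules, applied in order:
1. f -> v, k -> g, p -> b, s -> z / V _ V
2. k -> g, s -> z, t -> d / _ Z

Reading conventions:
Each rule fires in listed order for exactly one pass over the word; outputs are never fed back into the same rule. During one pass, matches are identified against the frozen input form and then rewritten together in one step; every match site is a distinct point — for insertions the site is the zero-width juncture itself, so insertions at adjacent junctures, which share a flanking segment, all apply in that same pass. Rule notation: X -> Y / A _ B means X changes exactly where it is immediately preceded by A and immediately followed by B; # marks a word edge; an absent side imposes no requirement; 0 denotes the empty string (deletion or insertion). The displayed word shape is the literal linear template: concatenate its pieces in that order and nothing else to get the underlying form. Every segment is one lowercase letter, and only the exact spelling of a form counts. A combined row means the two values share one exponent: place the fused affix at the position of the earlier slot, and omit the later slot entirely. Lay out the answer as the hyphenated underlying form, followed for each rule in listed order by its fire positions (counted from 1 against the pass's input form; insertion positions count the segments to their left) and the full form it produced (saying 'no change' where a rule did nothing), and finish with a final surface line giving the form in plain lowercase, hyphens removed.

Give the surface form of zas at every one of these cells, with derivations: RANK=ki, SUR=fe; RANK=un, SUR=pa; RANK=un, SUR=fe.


cell RANK=ki, SUR=fe:
underlying: zas-of-vu
1. f -> v, k -> g, p -> b, s -> z / V _ V: fires at position(s) 3: zazofvu
2. k -> g, s -> z, t -> d / _ Z: no change
surface: zazofvu

cell RANK=un, SUR=pa:
underlying: zas-vep-s
1. f -> v, k -> g, p -> b, s -> z / V _ V: no change
2. k -> g, s -> z, t -> d / _ Z: fires at position(s) 3: zazveps
surface: zazveps

cell RANK=un, SUR=fe:
underlying: zas-vep-vu
1. f -> v, k -> g, p -> b, s -> z / V _ V: no change
2. k -> g, s -> z, t -> d / _ Z: fires at position(s) 3: zazvepvu
surface: zazvepvu


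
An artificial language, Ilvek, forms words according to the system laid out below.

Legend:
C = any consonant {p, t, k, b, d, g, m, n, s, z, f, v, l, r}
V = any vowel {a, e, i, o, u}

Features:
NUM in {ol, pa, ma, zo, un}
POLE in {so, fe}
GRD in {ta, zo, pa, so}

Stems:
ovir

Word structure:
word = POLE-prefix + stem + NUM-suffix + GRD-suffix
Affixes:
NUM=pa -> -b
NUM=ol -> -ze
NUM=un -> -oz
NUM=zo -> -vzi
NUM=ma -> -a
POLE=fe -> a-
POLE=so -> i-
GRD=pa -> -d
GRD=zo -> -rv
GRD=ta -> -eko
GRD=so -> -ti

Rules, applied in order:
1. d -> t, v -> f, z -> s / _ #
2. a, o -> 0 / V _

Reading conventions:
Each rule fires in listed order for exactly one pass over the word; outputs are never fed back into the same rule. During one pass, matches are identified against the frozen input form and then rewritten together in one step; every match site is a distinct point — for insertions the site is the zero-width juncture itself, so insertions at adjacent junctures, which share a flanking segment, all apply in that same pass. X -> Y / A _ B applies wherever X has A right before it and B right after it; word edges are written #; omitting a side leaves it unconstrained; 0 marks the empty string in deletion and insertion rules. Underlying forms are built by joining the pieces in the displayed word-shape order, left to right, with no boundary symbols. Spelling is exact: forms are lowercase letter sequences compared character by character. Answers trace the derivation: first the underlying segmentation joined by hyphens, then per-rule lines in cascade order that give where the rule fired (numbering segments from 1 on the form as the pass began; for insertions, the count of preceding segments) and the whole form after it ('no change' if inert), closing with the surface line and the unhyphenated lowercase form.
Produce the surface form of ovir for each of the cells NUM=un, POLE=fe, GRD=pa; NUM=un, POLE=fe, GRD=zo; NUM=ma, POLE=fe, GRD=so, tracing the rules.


cell NUM=un, POLE=fe, GRD=pa:
underlying: a-ovir-oz-d
1. d -> t, v -> f, z -> s / _ #: fires at position(s) 8: aovirozt
2. a, o -> 0 / V _: fires at position(s) 2: avirozt
surface: avirozt

cell NUM=un, POLE=fe, GRD=zo:
underlying: a-ovir-oz-rv
1. d -> t, v -> f, z -> s / _ #: fires at position(s) 9: aovirozrf
2. a, o -> 0 / V _: fires at position(s) 2: avirozrf
surface: avirozrf

cell NUM=ma, POLE=fe, GRD=so:
underlying: a-ovir-a-ti
1. d -> t, v -> f, z -> s / _ #: no change
2. a, o -> 0 / V _: fires at position(s) 2: avirati
surface: avirati


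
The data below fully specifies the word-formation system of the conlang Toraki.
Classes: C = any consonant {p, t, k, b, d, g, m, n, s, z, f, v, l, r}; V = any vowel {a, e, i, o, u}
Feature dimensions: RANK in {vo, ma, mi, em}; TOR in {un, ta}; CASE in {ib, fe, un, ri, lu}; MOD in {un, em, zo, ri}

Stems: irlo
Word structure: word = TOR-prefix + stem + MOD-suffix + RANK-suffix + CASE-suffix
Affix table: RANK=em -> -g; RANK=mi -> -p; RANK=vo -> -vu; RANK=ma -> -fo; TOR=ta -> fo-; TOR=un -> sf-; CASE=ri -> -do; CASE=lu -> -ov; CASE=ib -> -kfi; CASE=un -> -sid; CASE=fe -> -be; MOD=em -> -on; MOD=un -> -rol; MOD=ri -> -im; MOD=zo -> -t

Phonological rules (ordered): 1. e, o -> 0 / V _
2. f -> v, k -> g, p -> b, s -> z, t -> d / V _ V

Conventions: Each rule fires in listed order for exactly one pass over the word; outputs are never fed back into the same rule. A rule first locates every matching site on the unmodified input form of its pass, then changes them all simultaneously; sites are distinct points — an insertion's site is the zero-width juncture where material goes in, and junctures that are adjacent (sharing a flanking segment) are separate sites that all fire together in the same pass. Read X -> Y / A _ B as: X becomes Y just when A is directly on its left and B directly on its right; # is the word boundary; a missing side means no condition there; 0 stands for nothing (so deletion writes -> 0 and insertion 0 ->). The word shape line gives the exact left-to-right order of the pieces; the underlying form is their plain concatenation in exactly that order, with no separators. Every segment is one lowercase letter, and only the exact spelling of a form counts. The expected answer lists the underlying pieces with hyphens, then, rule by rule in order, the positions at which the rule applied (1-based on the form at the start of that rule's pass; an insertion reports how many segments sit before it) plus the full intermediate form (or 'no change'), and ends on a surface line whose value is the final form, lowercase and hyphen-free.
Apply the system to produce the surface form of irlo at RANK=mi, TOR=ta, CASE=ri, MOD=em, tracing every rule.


underlying: fo-irlo-on-p-do
1. e, o -> 0 / V _: fires at position(s) 7: foirlonpdo
2. f -> v, k -> g, p -> b, s -> z, t -> d / V _ V: no change
surface: foirlonpdo


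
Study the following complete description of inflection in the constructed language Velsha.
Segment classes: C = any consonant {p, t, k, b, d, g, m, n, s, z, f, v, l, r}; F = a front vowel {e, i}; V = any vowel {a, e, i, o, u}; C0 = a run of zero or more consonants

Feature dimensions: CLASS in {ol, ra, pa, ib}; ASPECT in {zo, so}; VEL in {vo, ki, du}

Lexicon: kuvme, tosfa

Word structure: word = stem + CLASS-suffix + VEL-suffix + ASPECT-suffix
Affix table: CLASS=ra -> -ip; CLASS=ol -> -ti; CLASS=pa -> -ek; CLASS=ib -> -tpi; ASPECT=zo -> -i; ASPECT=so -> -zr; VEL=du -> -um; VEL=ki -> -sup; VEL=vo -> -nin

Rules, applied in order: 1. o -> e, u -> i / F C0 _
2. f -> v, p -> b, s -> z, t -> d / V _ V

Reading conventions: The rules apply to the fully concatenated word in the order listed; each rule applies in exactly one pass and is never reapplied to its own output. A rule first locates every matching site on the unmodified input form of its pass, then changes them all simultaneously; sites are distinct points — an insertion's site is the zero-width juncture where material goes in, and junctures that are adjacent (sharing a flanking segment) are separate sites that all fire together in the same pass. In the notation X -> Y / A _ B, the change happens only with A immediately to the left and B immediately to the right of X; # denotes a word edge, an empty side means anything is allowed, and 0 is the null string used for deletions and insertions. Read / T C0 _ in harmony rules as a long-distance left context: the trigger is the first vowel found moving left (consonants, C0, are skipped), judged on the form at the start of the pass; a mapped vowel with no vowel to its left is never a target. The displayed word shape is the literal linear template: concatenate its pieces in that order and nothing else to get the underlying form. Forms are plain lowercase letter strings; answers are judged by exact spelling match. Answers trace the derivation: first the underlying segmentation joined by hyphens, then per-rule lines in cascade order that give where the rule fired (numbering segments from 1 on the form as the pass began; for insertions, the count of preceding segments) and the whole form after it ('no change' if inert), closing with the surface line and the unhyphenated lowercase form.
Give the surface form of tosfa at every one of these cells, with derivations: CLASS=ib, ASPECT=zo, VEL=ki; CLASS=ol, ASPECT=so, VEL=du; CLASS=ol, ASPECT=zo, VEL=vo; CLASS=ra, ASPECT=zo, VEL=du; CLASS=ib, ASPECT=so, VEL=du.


cell CLASS=ib, ASPECT=zo, VEL=ki:
underlying: tosfa-tpi-sup-i
1. o -> e, u -> i / F C0 _: fires at position(s) 10: tosfatpisipi
2. f -> v, p -> b, s -> z, t -> d / V _ V: fires at position(s) 9, 11: tosfatpizibi
surface: tosfatpizibi

cell CLASS=ol, ASPECT=so, VEL=du:
underlying: tosfa-ti-um-zr
1. o -> e, u -> i / F C0 _: fires at position(s) 8: tosfatiimzr
2. f -> v, p -> b, s -> z, t -> d / V _ V: fires at position(s) 6: tosfadiimzr
surface: tosfadiimzr

cell CLASS=ol, ASPECT=zo, VEL=vo:
underlying: tosfa-ti-nin-i
1. o -> e, u -> i / F C0 _: no change
2. f -> v, p -> b, s -> z, t -> d / V _ V: fires at position(s) 6: tosfadinini
surface: tosfadinini

cell CLASS=ra, ASPECT=zo, VEL=du:
underlying: tosfa-ip-um-i
1. o -> e, u -> i / F C0 _: fires at position(s) 8: tosfaipimi
2. f -> v, p -> b, s -> z, t -> d / V _ V: fires at position(s) 7: tosfaibimi
surface: tosfaibimi

cell CLASS=ib, ASPECT=so, VEL=du:
underlying: tosfa-tpi-um-zr
1. o -> e, u -> i / F C0 _: fires at position(s) 9: tosfatpiimzr
2. f -> v, p -> b, s -> z, t -> d / V _ V: no change
surface: tosfatpiimzr


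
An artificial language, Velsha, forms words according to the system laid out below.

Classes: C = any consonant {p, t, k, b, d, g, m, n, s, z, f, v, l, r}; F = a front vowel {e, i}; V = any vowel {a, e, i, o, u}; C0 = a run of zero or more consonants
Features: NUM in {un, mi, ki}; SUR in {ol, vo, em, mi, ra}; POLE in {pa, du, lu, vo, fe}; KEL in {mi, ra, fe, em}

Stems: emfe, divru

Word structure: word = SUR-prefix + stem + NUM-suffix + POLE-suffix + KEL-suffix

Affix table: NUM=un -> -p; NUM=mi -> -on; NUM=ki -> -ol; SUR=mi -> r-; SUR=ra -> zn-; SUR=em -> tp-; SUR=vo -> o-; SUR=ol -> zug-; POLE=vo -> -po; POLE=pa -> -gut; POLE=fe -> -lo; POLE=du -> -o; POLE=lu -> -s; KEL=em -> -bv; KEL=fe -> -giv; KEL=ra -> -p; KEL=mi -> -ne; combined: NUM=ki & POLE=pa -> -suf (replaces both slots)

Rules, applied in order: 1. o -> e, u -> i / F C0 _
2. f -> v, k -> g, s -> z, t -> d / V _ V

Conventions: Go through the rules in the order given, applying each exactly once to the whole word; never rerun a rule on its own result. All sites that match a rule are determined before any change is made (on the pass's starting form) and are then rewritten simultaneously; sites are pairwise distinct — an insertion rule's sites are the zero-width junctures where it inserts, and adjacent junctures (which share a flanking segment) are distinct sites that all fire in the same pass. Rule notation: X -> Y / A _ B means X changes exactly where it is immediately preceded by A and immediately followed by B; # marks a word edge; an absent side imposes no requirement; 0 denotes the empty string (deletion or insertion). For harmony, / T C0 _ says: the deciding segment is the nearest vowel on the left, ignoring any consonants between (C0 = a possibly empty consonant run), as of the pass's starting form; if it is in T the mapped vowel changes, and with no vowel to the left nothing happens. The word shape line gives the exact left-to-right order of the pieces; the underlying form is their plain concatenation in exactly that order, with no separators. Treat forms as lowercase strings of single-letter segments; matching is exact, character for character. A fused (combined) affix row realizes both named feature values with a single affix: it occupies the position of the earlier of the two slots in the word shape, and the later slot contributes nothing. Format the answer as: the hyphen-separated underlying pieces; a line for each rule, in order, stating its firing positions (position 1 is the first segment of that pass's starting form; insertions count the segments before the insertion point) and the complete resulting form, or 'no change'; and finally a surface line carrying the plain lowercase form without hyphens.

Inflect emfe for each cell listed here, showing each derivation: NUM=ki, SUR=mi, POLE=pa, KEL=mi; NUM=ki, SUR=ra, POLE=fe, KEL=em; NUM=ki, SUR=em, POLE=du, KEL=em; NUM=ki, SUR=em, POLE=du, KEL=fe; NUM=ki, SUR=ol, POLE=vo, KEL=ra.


cell NUM=ki, SUR=mi, POLE=pa, KEL=mi:
underlying: r-emfe-suf-ne
1. o -> e, u -> i / F C0 _: fires at position(s) 7: remfesifne
2. f -> v, k -> g, s -> z, t -> d / V _ V: fires at position(s) 6: remfezifne
surface: remfezifne

cell NUM=ki, SUR=ra, POLE=fe, KEL=em:
underlying: zn-emfe-ol-lo-bv
1. o -> e, u -> i / F C0 _: fires at position(s) 7: znemfeellobv
2. f -> v, k -> g, s -> z, t -> d / V _ V: no change
surface: znemfeellobv

cell NUM=ki, SUR=em, POLE=du, KEL=em:
underlying: tp-emfe-ol-o-bv
1. o -> e, u -> i / F C0 _: fires at position(s) 7: tpemfeelobv
2. f -> v, k -> g, s -> z, t -> d / V _ V: no change
surface: tpemfeelobv

cell NUM=ki, SUR=em, POLE=du, KEL=fe:
underlying: tp-emfe-ol-o-giv
1. o -> e, u -> i / F C0 _: fires at position(s) 7: tpemfeelogiv
2. f -> v, k -> g, s -> z, t -> d / V _ V: no change
surface: tpemfeelogiv

cell NUM=ki, SUR=ol, POLE=vo, KEL=ra:
underlying: zug-emfe-ol-po-p
1. o -> e, u -> i / F C0 _: fires at position(s) 8: zugemfeelpop
2. f -> v, k -> g, s -> z, t -> d / V _ V: no change
surface: zugemfeelpop


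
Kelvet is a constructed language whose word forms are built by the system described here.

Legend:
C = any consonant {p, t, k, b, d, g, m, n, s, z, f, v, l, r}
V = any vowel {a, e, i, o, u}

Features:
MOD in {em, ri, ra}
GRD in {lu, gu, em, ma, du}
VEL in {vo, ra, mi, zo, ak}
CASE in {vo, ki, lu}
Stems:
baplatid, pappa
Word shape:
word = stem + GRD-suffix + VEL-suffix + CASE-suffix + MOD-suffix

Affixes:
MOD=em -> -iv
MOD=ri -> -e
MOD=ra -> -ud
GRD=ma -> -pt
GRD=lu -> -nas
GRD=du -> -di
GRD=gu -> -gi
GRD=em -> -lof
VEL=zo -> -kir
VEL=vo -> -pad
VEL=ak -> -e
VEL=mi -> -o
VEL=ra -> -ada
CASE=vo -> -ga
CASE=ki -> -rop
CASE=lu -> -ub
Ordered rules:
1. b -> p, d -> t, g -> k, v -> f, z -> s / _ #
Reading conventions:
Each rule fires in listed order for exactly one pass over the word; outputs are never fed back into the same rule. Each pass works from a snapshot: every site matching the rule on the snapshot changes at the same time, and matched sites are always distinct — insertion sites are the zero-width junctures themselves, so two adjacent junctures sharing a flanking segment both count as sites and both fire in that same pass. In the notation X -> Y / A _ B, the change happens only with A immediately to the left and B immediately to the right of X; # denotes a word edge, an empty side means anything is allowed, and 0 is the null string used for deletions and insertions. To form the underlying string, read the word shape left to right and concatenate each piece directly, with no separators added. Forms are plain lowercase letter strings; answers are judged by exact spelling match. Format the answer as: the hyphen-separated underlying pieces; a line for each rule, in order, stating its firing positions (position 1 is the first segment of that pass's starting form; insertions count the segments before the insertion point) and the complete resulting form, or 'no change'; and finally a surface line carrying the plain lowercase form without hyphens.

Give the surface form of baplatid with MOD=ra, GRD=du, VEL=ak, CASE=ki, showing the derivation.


underlying: baplatid-di-e-rop-ud
1. b -> p, d -> t, g -> k, v -> f, z -> s / _ #: fires at position(s) 16: baplatiddieroput
surface: baplatiddieroput


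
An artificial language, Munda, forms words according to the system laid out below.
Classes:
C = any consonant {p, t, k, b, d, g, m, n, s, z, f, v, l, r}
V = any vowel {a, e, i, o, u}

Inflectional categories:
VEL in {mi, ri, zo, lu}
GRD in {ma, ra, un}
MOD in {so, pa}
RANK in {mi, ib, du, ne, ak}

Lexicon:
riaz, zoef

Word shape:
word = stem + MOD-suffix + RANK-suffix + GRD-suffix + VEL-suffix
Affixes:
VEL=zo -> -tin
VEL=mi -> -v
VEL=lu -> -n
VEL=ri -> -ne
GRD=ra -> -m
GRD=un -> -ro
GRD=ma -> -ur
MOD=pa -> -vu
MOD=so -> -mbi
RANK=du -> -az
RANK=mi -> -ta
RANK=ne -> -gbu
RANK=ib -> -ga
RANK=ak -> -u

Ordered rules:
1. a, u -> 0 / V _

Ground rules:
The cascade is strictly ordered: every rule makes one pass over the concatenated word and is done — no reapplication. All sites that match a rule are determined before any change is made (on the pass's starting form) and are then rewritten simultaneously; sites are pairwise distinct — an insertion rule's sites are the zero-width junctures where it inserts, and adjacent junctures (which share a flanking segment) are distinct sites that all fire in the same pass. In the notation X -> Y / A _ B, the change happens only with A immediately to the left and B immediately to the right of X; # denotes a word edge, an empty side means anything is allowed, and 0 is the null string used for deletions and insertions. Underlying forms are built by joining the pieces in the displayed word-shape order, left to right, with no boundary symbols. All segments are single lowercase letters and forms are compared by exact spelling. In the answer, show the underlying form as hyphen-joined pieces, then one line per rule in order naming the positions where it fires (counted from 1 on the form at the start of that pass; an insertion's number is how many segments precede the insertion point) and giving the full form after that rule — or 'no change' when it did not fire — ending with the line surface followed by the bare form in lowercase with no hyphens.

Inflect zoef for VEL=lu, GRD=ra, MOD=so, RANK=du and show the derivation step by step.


underlying: zoef-mbi-az-m-n
1. a, u -> 0 / V _: fires at position(s) 8: zoefmbizmn
surface: zoefmbizmn
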